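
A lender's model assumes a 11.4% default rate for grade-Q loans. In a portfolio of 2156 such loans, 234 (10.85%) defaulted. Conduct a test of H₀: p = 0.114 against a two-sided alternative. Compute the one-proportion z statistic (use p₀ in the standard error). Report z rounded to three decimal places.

z = -0.799

p̂ = 234/2156 ≈ 0.108534.
Under H₀, SE = √(0.114·0.886/2156) = √(4.68479e-05) = 0.006845.
z = (0.108534 − 0.114)/0.006845 = -0.005466/0.006845 = -0.799.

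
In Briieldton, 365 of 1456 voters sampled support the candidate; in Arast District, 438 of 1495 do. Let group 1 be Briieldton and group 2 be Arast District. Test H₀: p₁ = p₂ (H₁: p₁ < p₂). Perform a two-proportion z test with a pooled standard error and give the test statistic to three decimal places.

p̂₁ = 365/1456 ≈ 0.250687, p̂₂ = 438/1495 ≈ 0.292977.
Pooled p̂ = (365+438)/(1456+1495) = 803/2951 = 0.272111.
SE = √(0.198067 × 0.00135571) = 0.016387.
z = (0.250687 − 0.292977)/0.016387 = -0.042290/0.016387 = -2.581.

z = -2.581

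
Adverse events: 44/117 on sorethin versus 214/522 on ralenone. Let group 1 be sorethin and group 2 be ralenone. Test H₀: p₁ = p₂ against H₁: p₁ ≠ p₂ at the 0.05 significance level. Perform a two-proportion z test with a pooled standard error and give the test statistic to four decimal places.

z = -0.6753

p̂₁ = 44/117 = 0.3760684, p̂₂ = 214/522 = 0.4099617.
Pooled p̂ = (44+214)/(117+522) = 258/639 = 0.4037559.
SE = √(p̂(1−p̂)(1/n₁+1/n₂)) = √(0.4037559·0.5962441·0.0104627) = √(0.00251876) = 0.0501873.
z = (0.3760684 − 0.4099617)/0.0501873 = -0.0338933/0.0501873 = -0.6753.
Two-sided p-value ≈ 2·Φ(−0.675) = 0.4995. With α = 0.05, fail to reject H₀.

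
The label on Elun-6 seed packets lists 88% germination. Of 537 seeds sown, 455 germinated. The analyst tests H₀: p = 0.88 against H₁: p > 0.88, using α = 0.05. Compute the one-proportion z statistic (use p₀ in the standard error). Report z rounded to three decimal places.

z = -2.332

p̂ = 455/537 = 0.84730.
Under H₀, SE = √(0.88·0.12/537) = √(0.000196648) = 0.01402.
z = (0.84730 − 0.88)/0.01402 = -0.03270/0.01402 = -2.332.
p-value = P(Z > -2.332) ≈ 0.9901; since p > α = 0.05, fail to reject H₀.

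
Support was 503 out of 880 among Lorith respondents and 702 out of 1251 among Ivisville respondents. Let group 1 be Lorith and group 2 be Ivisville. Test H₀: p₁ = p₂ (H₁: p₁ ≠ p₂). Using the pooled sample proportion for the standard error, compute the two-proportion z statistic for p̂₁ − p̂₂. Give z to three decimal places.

p̂₁ = 503/880 ≈ 0.57159, p̂₂ = 702/1251 ≈ 0.56115.
Pooled p̂ = (503+702)/(880+1251) = 1205/2131 = 0.56546.
SE = √(0.245715 × 0.00193572) = 0.02181.
z = (0.57159 − 0.56115)/0.02181 = 0.01044/0.02181 = 0.479.
p-value = 2·P(Z > 0.479) ≈ 0.6322.

z = 0.479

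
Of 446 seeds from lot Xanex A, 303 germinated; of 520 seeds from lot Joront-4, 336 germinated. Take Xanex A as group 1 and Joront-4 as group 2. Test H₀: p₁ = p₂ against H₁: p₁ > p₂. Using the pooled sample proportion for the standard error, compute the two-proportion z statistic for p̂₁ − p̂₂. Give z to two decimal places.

z = 1.09

p̂₁ = 303/446 = 0.6794, p̂₂ = 336/520 = 0.6462.
Pooled p̂ = (303+336)/(446+520) = 639/966 = 0.6615.
SE = √(0.223921 × 0.00416523) = 0.0305.
z = (0.6794 − 0.6462)/0.0305 = 0.0332/0.0305 = 1.09.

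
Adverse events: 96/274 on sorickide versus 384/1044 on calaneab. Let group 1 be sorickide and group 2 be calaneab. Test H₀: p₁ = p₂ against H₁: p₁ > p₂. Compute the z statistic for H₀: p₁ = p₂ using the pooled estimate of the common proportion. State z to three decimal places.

p̂₁ = 96/274 ≈ 0.350365, p̂₂ = 384/1044 ≈ 0.367816.
Pooled p̂ = (96+384)/(274+1044) = 480/1318 = 0.364188.
SE = √(p̂(1−p̂)(1/n₁+1/n₂)) = √(0.364188·0.635812·0.00460749) = √(0.00106689) = 0.032663.
z = (0.350365 − 0.367816)/0.032663 = -0.017451/0.032663 = -0.534.
p-value = P(Z > -0.534) ≈ 0.7034.

z = -0.534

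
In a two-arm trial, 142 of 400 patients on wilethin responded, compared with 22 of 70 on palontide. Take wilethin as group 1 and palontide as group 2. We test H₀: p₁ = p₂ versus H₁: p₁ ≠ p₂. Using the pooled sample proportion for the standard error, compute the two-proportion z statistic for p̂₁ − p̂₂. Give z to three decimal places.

z = 0.659

p̂₁ = 142/400 = 0.35500, p̂₂ = 22/70 = 0.31429.
Pooled p̂ = (142+22)/(400+70) = 164/470 = 0.34894.
SE = √(0.22718 × 0.0167857) = 0.06175.
z = (0.35500 − 0.31429)/0.06175 = 0.04071/0.06175 = 0.659.
p-value = 2·P(Z > 0.659) ≈ 0.5097.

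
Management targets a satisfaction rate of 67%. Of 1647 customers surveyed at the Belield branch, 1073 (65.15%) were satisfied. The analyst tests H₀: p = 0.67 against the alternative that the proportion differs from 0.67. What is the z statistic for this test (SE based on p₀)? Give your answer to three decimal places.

p̂ = 1073/1647 ≈ 0.651488.
Standard error under H₀: √(0.67×0.33/1647) = 0.011586.
z = (0.651488 − 0.67)/0.011586 = -0.018512/0.011586 = -1.598.

z = -1.598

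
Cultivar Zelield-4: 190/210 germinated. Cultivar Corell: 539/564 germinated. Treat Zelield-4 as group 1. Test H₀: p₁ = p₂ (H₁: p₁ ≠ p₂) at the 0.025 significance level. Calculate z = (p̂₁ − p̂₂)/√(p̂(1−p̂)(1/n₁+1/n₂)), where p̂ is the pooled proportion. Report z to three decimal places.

p̂₁ = 190/210 ≈ 0.90476, p̂₂ = 539/564 ≈ 0.95567.
Pooled p̂ = (190+539)/(210+564) = 729/774 = 0.94186.
SE = √(0.0547593 × 0.00653495) = 0.01892.
z = (0.90476 − 0.95567)/0.01892 = -0.05091/0.01892 = -2.691.
p-value = 2·P(Z > 2.691) ≈ 0.0071. With α = 0.025, reject H₀.

z = -2.691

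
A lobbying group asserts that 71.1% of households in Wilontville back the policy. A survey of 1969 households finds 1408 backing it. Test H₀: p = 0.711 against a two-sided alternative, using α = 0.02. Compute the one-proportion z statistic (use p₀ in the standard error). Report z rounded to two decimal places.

z = 0.40

p̂ = 1408/1969 ≈ 0.7151.
SE = √(p₀(1−p₀)/n) = √(0.20548/1969) = 0.0102.
z = (0.7151 − 0.711)/0.0102 = 0.0041/0.0102 = 0.40.
Two-sided p-value ≈ 2·Φ(−0.400) = 0.6893. With α = 0.02, fail to reject H₀.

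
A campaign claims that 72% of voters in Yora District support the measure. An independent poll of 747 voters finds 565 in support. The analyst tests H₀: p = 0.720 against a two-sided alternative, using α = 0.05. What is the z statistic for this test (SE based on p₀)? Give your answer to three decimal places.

z = 2.213

p̂ = 565/747 ≈ 0.75636.
SE = √(p₀(1−p₀)/n) = √(0.2016/747) = 0.01643.
z = (0.75636 − 0.72)/0.01643 = 0.03636/0.01643 = 2.213.
Two-sided p-value ≈ 2·Φ(−2.213) = 0.0269. With α = 0.05, reject H₀.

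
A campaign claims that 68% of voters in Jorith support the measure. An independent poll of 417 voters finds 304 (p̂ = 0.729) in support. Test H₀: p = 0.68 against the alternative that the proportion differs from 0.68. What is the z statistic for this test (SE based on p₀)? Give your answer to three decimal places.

p̂ = 304/417 ≈ 0.72902.
Standard error under H₀: √(0.68×0.32/417) = 0.02284.
z = (0.72902 − 0.68)/0.02284 = 0.04902/0.02284 = 2.146.
p-value = 2·P(Z > 2.146) ≈ 0.0319.

z = 2.146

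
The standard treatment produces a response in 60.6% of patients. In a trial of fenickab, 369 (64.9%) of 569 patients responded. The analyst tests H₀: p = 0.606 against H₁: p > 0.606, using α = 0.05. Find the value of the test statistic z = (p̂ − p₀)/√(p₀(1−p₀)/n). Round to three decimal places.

p̂ = 369/569 = 0.648506.
Under H₀, SE = √(0.606·0.394/569) = √(0.00041962) = 0.020485.
z = (0.648506 − 0.606)/0.020485 = 0.042506/0.020485 = 2.075.
p-value = P(Z > 2.075) ≈ 0.0190; since p < α = 0.05, reject H₀.

z = 2.075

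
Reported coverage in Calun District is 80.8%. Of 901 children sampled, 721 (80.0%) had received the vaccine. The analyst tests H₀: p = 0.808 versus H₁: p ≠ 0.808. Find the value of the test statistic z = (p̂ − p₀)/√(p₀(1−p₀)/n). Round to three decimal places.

z = -0.593

p̂ = 721/901 ≈ 0.80022.
SE = √(p₀(1−p₀)/n) = √(0.15514/901) = 0.01312.
z = (0.80022 − 0.808)/0.01312 = -0.00778/0.01312 = -0.593.
p-value = 2·P(Z > 0.593) ≈ 0.5533.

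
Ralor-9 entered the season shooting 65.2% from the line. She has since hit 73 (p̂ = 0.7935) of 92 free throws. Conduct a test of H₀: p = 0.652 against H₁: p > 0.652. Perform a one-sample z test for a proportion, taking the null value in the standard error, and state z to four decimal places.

p̂ = 73/92 = 0.793478.
SE = √(p₀(1−p₀)/n) = √(0.2269/92) = 0.049661.
z = (0.793478 − 0.652)/0.049661 = 0.141478/0.049661 = 2.8489.

z = 2.8489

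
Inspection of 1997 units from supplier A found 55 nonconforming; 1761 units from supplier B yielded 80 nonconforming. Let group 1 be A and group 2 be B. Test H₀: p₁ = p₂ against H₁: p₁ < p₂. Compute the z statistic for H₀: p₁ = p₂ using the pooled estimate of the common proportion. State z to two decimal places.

z = -2.94

p̂₁ = 55/1997 = 0.02754, p̂₂ = 80/1761 = 0.04543.
Pooled p̂ = (55+80)/(1997+1761) = 135/3758 = 0.03592.
SE = √(0.0346329 × 0.00106861) = 0.00608.
z = (0.02754 − 0.04543)/0.00608 = -0.01789/0.00608 = -2.94.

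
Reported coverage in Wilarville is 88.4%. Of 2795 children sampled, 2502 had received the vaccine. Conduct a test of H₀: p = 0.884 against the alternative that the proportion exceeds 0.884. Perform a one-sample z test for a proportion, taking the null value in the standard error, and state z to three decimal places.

z = 1.844

p̂ = 2502/2795 = 0.895170.
SE = √(p₀(1−p₀)/n) = √(0.10254/2795) = 0.006057.
z = (0.895170 − 0.884)/0.006057 = 0.011170/0.006057 = 1.844.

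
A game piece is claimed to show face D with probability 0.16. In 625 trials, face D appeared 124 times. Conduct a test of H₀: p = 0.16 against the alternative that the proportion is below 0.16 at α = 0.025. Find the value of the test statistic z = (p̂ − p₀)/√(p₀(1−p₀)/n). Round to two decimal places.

p̂ = 124/625 = 0.19840.
SE = √(p₀(1−p₀)/n) = √(0.1344/625) = 0.01466.
z = (0.19840 − 0.16)/0.01466 = 0.03840/0.01466 = 2.62.
p-value = P(Z < 2.619) ≈ 0.9956, so at α = 0.025 we fail to reject H₀.

z = 2.62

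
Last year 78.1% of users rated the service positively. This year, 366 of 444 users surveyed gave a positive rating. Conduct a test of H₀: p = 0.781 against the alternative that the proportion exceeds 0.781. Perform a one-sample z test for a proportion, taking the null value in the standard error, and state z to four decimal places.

z = 2.2074

p̂ = 366/444 = 0.824324.
Under H₀, SE = √(0.781·0.219/444) = √(0.000385223) = 0.019627.
z = (0.824324 − 0.781)/0.019627 = 0.043324/0.019627 = 2.2074.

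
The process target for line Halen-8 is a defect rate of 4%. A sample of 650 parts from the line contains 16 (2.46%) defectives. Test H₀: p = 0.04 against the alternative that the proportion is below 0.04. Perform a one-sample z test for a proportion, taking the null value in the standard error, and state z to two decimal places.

p̂ = 16/650 ≈ 0.0246.
Standard error under H₀: √(0.04×0.96/650) = 0.0077.
z = (0.0246 − 0.04)/0.0077 = -0.0154/0.0077 = -2.00.

z = -2.00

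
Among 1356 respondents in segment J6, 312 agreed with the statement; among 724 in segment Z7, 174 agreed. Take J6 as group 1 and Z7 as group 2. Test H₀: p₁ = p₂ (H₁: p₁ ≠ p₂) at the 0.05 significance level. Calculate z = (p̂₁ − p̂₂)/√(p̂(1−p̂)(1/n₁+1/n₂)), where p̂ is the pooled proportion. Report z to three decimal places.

z = -0.526

p̂₁ = 312/1356 = 0.23009, p̂₂ = 174/724 = 0.24033.
Pooled p̂ = (312+174)/(1356+724) = 486/2080 = 0.23365.
SE = √(p̂(1−p̂)(1/n₁+1/n₂)) = √(0.23365·0.76635·0.00211868) = √(0.00037937) = 0.01948.
z = (0.23009 − 0.24033)/0.01948 = -0.01024/0.01948 = -0.526.
p-value = 2·P(Z > 0.526) ≈ 0.5990. With α = 0.05, fail to reject H₀.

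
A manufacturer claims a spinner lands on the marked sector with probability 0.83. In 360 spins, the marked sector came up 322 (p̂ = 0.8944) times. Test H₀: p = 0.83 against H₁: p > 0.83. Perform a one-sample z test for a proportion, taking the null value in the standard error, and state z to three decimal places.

z = 3.255

p̂ = 322/360 ≈ 0.89444.
Under H₀, SE = √(0.83·0.17/360) = √(0.000391944) = 0.01980.
z = (0.89444 − 0.83)/0.01980 = 0.06444/0.01980 = 3.255.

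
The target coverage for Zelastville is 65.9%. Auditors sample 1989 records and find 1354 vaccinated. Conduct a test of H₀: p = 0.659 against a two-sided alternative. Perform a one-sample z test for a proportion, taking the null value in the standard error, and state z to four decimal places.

z = 2.0457

p̂ = 1354/1989 ≈ 0.680744.
SE = √(p₀(1−p₀)/n) = √(0.22472/1989) = 0.010629.
z = (0.680744 − 0.659)/0.010629 = 0.021744/0.010629 = 2.0457.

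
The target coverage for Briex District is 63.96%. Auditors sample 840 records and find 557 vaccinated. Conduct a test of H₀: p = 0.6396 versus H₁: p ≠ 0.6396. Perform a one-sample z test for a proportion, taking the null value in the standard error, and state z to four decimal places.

p̂ = 557/840 = 0.663095.
SE = √(p₀(1−p₀)/n) = √(0.23051/840) = 0.016566.
z = (0.663095 − 0.6396)/0.016566 = 0.023495/0.016566 = 1.4183.

z = 1.4183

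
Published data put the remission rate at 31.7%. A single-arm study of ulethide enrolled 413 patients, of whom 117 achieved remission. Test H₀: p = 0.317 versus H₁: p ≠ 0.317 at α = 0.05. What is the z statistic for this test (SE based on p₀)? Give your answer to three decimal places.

p̂ = 117/413 ≈ 0.28329.
Under H₀, SE = √(0.317·0.683/413) = √(0.00052424) = 0.02290.
z = (0.28329 − 0.317)/0.02290 = -0.03371/0.02290 = -1.472.
Two-sided p-value ≈ 2·Φ(−1.472) = 0.1410; since p > α = 0.05, fail to reject H₀.

z = -1.472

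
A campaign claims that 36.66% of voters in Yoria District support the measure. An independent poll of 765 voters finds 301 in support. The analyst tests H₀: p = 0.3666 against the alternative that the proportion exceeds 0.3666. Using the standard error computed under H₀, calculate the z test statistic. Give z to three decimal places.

z = 1.542

p̂ = 301/765 = 0.39346.
Under H₀, SE = √(0.3666·0.6334/765) = √(0.000303535) = 0.01742.
z = (0.39346 − 0.3666)/0.01742 = 0.02686/0.01742 = 1.542.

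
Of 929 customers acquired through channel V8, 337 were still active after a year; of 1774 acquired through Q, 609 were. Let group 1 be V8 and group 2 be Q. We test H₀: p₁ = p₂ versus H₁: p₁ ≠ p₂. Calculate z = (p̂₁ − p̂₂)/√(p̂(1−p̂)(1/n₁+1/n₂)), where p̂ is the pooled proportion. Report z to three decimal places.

p̂₁ = 337/929 = 0.36276, p̂₂ = 609/1774 = 0.34329.
Pooled p̂ = (337+609)/(929+1774) = 946/2703 = 0.34998.
SE = √(0.227494 × 0.00164012) = 0.01932.
z = (0.36276 − 0.34329)/0.01932 = 0.01947/0.01932 = 1.008.
Two-sided p-value ≈ 2·Φ(−1.008) = 0.3136.

z = 1.008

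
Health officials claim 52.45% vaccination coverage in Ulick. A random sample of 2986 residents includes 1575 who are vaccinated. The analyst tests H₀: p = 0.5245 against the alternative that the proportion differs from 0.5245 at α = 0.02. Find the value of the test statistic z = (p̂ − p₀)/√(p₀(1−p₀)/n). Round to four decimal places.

z = 0.3240

p̂ = 1575/2986 = 0.527461.
Standard error under H₀: √(0.5245×0.4755/2986) = 0.009139.
z = (0.527461 − 0.5245)/0.009139 = 0.002961/0.009139 = 0.3240.
p-value = 2·P(Z > 0.324) ≈ 0.7459. With α = 0.02, fail to reject H₀.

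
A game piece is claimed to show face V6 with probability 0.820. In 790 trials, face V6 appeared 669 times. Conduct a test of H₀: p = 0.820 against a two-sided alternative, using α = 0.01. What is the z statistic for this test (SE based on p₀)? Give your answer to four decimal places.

z = 1.9633

p̂ = 669/790 = 0.8468354.
Standard error under H₀: √(0.82×0.18/790) = 0.0136688.
z = (0.8468354 − 0.82)/0.0136688 = 0.0268354/0.0136688 = 1.9633.
p-value = 2·P(Z > 1.963) ≈ 0.0496; since p > α = 0.01, fail to reject H₀.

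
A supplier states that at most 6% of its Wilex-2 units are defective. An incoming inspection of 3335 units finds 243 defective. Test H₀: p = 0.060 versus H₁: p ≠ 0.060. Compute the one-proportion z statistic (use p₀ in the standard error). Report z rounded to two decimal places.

z = 3.13

p̂ = 243/3335 ≈ 0.07286.
SE = √(p₀(1−p₀)/n) = √(0.0564/3335) = 0.00411.
z = (0.07286 − 0.06)/0.00411 = 0.01286/0.00411 = 3.13.
Two-sided p-value ≈ 2·Φ(−3.128) = 0.0018.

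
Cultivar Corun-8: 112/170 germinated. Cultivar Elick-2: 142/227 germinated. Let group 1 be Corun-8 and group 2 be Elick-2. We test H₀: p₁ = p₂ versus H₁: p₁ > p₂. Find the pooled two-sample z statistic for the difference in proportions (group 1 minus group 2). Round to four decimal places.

z = 0.6833

p̂₁ = 112/170 = 0.6588235, p̂₂ = 142/227 = 0.6255507.
Pooled p̂ = (112+142)/(170+227) = 254/397 = 0.6397985.
SE = √(p̂(1−p̂)(1/n₁+1/n₂)) = √(0.6397985·0.3602015·0.0102876) = √(0.00237085) = 0.0486914.
z = (0.6588235 − 0.6255507)/0.0486914 = 0.0332728/0.0486914 = 0.6833.
p-value = P(Z > 0.683) ≈ 0.2472.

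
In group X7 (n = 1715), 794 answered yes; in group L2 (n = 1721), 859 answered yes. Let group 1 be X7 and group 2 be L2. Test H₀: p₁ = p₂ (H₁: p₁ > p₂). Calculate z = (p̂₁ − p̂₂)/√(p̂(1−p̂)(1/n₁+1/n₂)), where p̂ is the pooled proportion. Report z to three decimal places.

p̂₁ = 794/1715 ≈ 0.46297, p̂₂ = 859/1721 ≈ 0.49913.
Pooled p̂ = (794+859)/(1715+1721) = 1653/3436 = 0.48108.
SE = √(p̂(1−p̂)(1/n₁+1/n₂)) = √(0.48108·0.51892·0.00116415) = √(0.00029062) = 0.01705.
z = (0.46297 − 0.49913)/0.01705 = -0.03616/0.01705 = -2.121.

z = -2.121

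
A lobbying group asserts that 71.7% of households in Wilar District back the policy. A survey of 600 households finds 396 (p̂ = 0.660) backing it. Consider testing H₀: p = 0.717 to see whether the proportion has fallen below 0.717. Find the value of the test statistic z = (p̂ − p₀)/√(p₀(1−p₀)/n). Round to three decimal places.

p̂ = 396/600 = 0.66000.
SE = √(p₀(1−p₀)/n) = √(0.20291/600) = 0.01839.
z = (0.66000 − 0.717)/0.01839 = -0.05700/0.01839 = -3.100.

z = -3.100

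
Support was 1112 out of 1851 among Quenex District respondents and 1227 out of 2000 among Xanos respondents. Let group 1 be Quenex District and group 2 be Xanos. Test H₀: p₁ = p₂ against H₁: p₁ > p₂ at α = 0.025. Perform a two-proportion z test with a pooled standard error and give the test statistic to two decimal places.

z = -0.81

p̂₁ = 1112/1851 = 0.60076, p̂₂ = 1227/2000 = 0.61350.
Pooled p̂ = (1112+1227)/(1851+2000) = 2339/3851 = 0.60737.
SE = √(0.238471 × 0.00104025) = 0.01575.
z = (0.60076 − 0.61350)/0.01575 = -0.01274/0.01575 = -0.81.
p-value = P(Z > -0.809) ≈ 0.7908. With α = 0.025, fail to reject H₀.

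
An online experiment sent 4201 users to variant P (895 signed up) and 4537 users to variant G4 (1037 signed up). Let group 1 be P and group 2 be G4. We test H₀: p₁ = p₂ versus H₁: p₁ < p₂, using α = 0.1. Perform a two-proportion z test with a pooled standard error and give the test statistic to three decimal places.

z = -1.747

p̂₁ = 895/4201 = 0.21304, p̂₂ = 1037/4537 = 0.22857.
Pooled p̂ = (895+1037)/(4201+4537) = 1932/8738 = 0.22110.
SE = √(0.172217 × 0.000458449) = 0.00889.
z = (0.21304 − 0.22857)/0.00889 = -0.01553/0.00889 = -1.747.
p-value = P(Z < -1.747) ≈ 0.0403; since p < α = 0.1, reject H₀.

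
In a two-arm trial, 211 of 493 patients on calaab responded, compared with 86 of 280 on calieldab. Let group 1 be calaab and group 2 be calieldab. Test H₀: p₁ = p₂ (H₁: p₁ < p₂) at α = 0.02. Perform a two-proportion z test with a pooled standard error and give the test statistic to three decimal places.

z = 3.320

p̂₁ = 211/493 = 0.42799, p̂₂ = 86/280 = 0.30714.
Pooled p̂ = (211+86)/(493+280) = 297/773 = 0.38422.
SE = √(p̂(1−p̂)(1/n₁+1/n₂)) = √(0.38422·0.61578·0.00559983) = √(0.00132489) = 0.03640.
z = (0.42799 − 0.30714)/0.03640 = 0.12085/0.03640 = 3.320.
p-value = P(Z < 3.320) ≈ 0.9996, so at α = 0.02 we fail to reject H₀.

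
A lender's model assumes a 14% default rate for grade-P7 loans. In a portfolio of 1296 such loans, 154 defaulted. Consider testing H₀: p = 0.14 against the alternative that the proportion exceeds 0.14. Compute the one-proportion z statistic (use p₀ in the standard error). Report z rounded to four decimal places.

z = -2.1967

p̂ = 154/1296 = 0.1188272.
SE = √(p₀(1−p₀)/n) = √(0.1204/1296) = 0.0096385.
z = (0.1188272 − 0.14)/0.0096385 = -0.0211728/0.0096385 = -2.1967.
p-value = P(Z > -2.197) ≈ 0.9860.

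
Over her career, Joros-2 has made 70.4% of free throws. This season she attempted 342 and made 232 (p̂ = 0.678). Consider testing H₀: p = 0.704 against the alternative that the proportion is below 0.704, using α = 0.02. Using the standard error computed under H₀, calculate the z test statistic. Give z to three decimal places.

p̂ = 232/342 ≈ 0.67836.
SE = √(p₀(1−p₀)/n) = √(0.20838/342) = 0.02468.
z = (0.67836 − 0.704)/0.02468 = -0.02564/0.02468 = -1.039.
p-value = P(Z < -1.039) ≈ 0.1495; since p > α = 0.02, fail to reject H₀.

z = -1.039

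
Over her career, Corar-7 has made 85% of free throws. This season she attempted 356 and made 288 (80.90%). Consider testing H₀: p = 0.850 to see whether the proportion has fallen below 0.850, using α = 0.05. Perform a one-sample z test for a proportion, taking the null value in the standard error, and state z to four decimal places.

z = -2.1671

p̂ = 288/356 ≈ 0.8089888.
Standard error under H₀: √(0.85×0.15/356) = 0.0189247.
z = (0.8089888 − 0.85)/0.0189247 = -0.0410112/0.0189247 = -2.1671.
p-value = P(Z < -2.167) ≈ 0.0151. With α = 0.05, reject H₀.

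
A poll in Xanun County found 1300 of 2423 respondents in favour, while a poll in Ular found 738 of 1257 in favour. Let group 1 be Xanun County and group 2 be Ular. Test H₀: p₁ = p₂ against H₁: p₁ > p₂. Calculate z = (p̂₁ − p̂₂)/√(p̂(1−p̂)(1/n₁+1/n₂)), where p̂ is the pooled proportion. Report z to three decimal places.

z = -2.928

p̂₁ = 1300/2423 = 0.53652, p̂₂ = 738/1257 = 0.58711.
Pooled p̂ = (1300+738)/(2423+1257) = 2038/3680 = 0.55380.
SE = √(0.247105 × 0.00120826) = 0.01728.
z = (0.53652 − 0.58711)/0.01728 = -0.05059/0.01728 = -2.928.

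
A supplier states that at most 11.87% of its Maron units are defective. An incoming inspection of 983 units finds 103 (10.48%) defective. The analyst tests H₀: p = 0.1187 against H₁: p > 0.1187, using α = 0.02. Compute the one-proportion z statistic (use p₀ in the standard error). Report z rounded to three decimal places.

z = -1.349

p̂ = 103/983 ≈ 0.10478.
Standard error under H₀: √(0.1187×0.8813/983) = 0.01032.
z = (0.10478 − 0.1187)/0.01032 = -0.01392/0.01032 = -1.349.
p-value = P(Z > -1.349) ≈ 0.9114; since p > α = 0.02, fail to reject H₀.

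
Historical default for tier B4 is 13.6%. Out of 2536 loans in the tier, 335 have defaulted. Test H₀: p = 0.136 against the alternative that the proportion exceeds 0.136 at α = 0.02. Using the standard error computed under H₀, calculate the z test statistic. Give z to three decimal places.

p̂ = 335/2536 ≈ 0.13210.
Under H₀, SE = √(0.136·0.864/2536) = √(4.63344e-05) = 0.00681.
z = (0.13210 − 0.136)/0.00681 = -0.00390/0.00681 = -0.573.
p-value = P(Z > -0.573) ≈ 0.7168; since p > α = 0.02, fail to reject H₀.

z = -0.573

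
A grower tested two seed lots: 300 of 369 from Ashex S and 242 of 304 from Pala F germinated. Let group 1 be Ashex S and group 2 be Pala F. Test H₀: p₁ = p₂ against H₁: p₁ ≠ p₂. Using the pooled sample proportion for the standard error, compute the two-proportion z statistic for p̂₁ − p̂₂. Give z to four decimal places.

p̂₁ = 300/369 ≈ 0.813008, p̂₂ = 242/304 ≈ 0.796053.
Pooled p̂ = (300+242)/(369+304) = 542/673 = 0.805349.
SE = √(p̂(1−p̂)(1/n₁+1/n₂)) = √(0.805349·0.194651·0.0059995) = √(0.000940493) = 0.030667.
z = (0.813008 − 0.796053)/0.030667 = 0.016955/0.030667 = 0.5529.
p-value = 2·P(Z > 0.553) ≈ 0.5803.

z = 0.5529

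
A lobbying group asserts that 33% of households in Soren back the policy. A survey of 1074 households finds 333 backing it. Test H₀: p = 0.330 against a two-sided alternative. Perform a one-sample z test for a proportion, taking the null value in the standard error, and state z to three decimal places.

p̂ = 333/1074 = 0.31006.
Under H₀, SE = √(0.33·0.67/1074) = √(0.000205866) = 0.01435.
z = (0.31006 − 0.33)/0.01435 = -0.01994/0.01435 = -1.390.

z = -1.390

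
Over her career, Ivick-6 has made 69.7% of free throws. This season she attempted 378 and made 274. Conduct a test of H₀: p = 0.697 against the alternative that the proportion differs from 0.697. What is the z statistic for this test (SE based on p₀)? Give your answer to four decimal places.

p̂ = 274/378 ≈ 0.724868.
Under H₀, SE = √(0.697·0.303/378) = √(0.000558706) = 0.023637.
z = (0.724868 − 0.697)/0.023637 = 0.027868/0.023637 = 1.1790.
p-value = 2·P(Z > 1.179) ≈ 0.2384.

z = 1.1790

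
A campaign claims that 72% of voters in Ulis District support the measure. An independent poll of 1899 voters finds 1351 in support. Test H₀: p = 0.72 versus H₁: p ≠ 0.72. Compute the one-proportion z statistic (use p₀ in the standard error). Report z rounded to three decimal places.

p̂ = 1351/1899 = 0.71143.
Under H₀, SE = √(0.72·0.28/1899) = √(0.000106161) = 0.01030.
z = (0.71143 − 0.72)/0.01030 = -0.00857/0.01030 = -0.832.

z = -0.832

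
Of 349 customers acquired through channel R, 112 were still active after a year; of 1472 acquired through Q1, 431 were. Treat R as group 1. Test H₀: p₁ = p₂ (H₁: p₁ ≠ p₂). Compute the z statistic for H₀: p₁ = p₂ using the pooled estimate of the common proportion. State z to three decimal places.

z = 1.032

p̂₁ = 112/349 = 0.32092, p̂₂ = 431/1472 = 0.29280.
Pooled p̂ = (112+431)/(349+1472) = 543/1821 = 0.29819.
SE = √(0.209272 × 0.00354468) = 0.02724.
z = (0.32092 − 0.29280)/0.02724 = 0.02812/0.02724 = 1.032.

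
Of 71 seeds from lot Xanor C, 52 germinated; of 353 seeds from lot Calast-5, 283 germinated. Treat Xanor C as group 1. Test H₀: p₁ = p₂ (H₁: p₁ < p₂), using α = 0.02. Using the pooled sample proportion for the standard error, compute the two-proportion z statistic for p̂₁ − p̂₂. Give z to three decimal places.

z = -1.308

p̂₁ = 52/71 ≈ 0.73239, p̂₂ = 283/353 ≈ 0.80170.
Pooled p̂ = (52+283)/(71+353) = 335/424 = 0.79009.
SE = √(p̂(1−p̂)(1/n₁+1/n₂)) = √(0.79009·0.20991·0.0169174) = √(0.00280567) = 0.05297.
z = (0.73239 − 0.80170)/0.05297 = -0.06931/0.05297 = -1.308.
p-value = P(Z < -1.308) ≈ 0.0954; since p > α = 0.02, fail to reject H₀.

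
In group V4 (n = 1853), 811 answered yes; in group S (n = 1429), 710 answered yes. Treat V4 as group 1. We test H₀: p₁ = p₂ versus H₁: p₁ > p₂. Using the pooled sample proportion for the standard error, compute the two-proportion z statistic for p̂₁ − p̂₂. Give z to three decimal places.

p̂₁ = 811/1853 = 0.437669, p̂₂ = 710/1429 = 0.496851.
Pooled p̂ = (811+710)/(1853+1429) = 1521/3282 = 0.463437.
SE = √(0.248663 × 0.00123946) = 0.017556.
z = (0.437669 − 0.496851)/0.017556 = -0.059182/0.017556 = -3.371.
p-value = P(Z > -3.371) ≈ 0.9996.

z = -3.371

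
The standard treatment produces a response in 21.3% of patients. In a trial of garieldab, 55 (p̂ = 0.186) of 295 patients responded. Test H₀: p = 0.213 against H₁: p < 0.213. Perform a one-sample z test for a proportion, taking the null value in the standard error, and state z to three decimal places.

p̂ = 55/295 = 0.18644.
Under H₀, SE = √(0.213·0.787/295) = √(0.000568241) = 0.02384.
z = (0.18644 − 0.213)/0.02384 = -0.02656/0.02384 = -1.114.

z = -1.114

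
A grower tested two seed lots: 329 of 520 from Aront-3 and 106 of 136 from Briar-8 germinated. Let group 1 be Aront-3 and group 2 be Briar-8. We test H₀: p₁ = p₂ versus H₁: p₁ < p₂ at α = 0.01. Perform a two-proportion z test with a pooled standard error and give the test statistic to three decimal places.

z = -3.223

p̂₁ = 329/520 = 0.63269, p̂₂ = 106/136 = 0.77941.
Pooled p̂ = (329+106)/(520+136) = 435/656 = 0.66311.
SE = √(p̂(1−p̂)(1/n₁+1/n₂)) = √(0.66311·0.33689·0.00927602) = √(0.00207222) = 0.04552.
z = (0.63269 − 0.77941)/0.04552 = -0.14672/0.04552 = -3.223.
p-value = P(Z < -3.223) ≈ 0.0006, so at α = 0.01 we reject H₀.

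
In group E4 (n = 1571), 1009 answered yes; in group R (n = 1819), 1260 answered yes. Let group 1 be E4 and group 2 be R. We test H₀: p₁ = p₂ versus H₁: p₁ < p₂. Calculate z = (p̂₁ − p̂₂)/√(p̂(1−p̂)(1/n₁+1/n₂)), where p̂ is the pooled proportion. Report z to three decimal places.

p̂₁ = 1009/1571 ≈ 0.64227, p̂₂ = 1260/1819 ≈ 0.69269.
Pooled p̂ = (1009+1260)/(1571+1819) = 2269/3390 = 0.66932.
SE = √(0.22133 × 0.00118629) = 0.01620.
z = (0.64227 − 0.69269)/0.01620 = -0.05042/0.01620 = -3.112.
p-value = P(Z < -3.112) ≈ 0.0009.

z = -3.112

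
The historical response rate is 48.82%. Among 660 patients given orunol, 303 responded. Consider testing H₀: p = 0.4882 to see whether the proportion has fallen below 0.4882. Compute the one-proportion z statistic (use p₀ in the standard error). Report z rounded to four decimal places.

z = -1.4961

p̂ = 303/660 ≈ 0.459091.
Under H₀, SE = √(0.4882·0.5118/660) = √(0.000378577) = 0.019457.
z = (0.459091 − 0.4882)/0.019457 = -0.029109/0.019457 = -1.4961.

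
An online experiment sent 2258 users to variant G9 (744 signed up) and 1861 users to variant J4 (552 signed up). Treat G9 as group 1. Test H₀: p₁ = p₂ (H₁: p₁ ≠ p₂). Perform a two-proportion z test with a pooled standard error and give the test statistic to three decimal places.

p̂₁ = 744/2258 ≈ 0.32950, p̂₂ = 552/1861 ≈ 0.29661.
Pooled p̂ = (744+552)/(2258+1861) = 1296/4119 = 0.31464.
SE = √(p̂(1−p̂)(1/n₁+1/n₂)) = √(0.31464·0.68536·0.000980215) = √(0.000211375) = 0.01454.
z = (0.32950 − 0.29661)/0.01454 = 0.03289/0.01454 = 2.262.
Two-sided p-value ≈ 2·Φ(−2.262) = 0.0237.

z = 2.262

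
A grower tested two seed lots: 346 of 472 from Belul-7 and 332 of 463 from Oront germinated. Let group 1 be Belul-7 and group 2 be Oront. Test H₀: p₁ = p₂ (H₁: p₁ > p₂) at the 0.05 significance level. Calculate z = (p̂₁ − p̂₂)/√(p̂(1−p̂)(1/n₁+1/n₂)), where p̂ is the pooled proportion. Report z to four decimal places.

p̂₁ = 346/472 ≈ 0.733051, p̂₂ = 332/463 ≈ 0.717063.
Pooled p̂ = (346+332)/(472+463) = 678/935 = 0.725134.
SE = √(0.199315 × 0.00427847) = 0.029202.
z = (0.733051 − 0.717063)/0.029202 = 0.015988/0.029202 = 0.5475.
p-value = P(Z > 0.548) ≈ 0.2920; since p > α = 0.05, fail to reject H₀.

z = 0.5475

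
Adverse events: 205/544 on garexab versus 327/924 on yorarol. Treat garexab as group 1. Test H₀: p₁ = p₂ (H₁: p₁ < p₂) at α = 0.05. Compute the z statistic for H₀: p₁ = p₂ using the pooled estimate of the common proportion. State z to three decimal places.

z = 0.883

p̂₁ = 205/544 ≈ 0.37684, p̂₂ = 327/924 ≈ 0.35390.
Pooled p̂ = (205+327)/(544+924) = 532/1468 = 0.36240.
SE = √(p̂(1−p̂)(1/n₁+1/n₂)) = √(0.36240·0.63760·0.00292049) = √(0.000674824) = 0.02598.
z = (0.37684 − 0.35390)/0.02598 = 0.02294/0.02598 = 0.883.
p-value = P(Z < 0.883) ≈ 0.8114; since p > α = 0.05, fail to reject H₀.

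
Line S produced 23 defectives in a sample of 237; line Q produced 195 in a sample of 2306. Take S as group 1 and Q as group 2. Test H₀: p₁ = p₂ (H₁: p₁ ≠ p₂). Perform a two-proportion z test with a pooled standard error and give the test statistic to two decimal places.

p̂₁ = 23/237 = 0.0970, p̂₂ = 195/2306 = 0.0846.
Pooled p̂ = (23+195)/(237+2306) = 218/2543 = 0.0857.
SE = √(0.0783767 × 0.00465306) = 0.0191.
z = (0.0970 − 0.0846)/0.0191 = 0.0124/0.0191 = 0.65.
p-value = 2·P(Z > 0.654) ≈ 0.5133.

z = 0.65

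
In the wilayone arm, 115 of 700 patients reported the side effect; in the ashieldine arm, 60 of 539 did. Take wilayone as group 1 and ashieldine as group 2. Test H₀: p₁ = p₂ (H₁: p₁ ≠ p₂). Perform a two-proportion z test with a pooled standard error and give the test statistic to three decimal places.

z = 2.654

p̂₁ = 115/700 = 0.16429, p̂₂ = 60/539 = 0.11132.
Pooled p̂ = (115+60)/(700+539) = 175/1239 = 0.14124.
SE = √(0.121293 × 0.00328386) = 0.01996.
z = (0.16429 − 0.11132)/0.01996 = 0.05297/0.01996 = 2.654.
p-value = 2·P(Z > 2.654) ≈ 0.0080.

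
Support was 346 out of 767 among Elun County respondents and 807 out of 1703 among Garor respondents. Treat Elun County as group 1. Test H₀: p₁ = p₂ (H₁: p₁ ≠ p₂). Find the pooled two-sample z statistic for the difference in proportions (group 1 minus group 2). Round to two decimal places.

p̂₁ = 346/767 = 0.4511, p̂₂ = 807/1703 = 0.4739.
Pooled p̂ = (346+807)/(767+1703) = 1153/2470 = 0.4668.
SE = √(p̂(1−p̂)(1/n₁+1/n₂)) = √(0.4668·0.5332·0.00189098) = √(0.000470661) = 0.0217.
z = (0.4511 − 0.4739)/0.0217 = -0.0228/0.0217 = -1.05.

z = -1.05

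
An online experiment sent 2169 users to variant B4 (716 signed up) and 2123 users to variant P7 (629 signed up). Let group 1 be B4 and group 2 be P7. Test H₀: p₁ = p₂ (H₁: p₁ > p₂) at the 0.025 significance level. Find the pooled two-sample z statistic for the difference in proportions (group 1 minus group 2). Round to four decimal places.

p̂₁ = 716/2169 = 0.330106, p̂₂ = 629/2123 = 0.296279.
Pooled p̂ = (716+629)/(2169+2123) = 1345/4292 = 0.313374.
SE = √(p̂(1−p̂)(1/n₁+1/n₂)) = √(0.313374·0.686626·0.000932074) = √(0.000200555) = 0.014162.
z = (0.330106 − 0.296279)/0.014162 = 0.033827/0.014162 = 2.3886.
p-value = P(Z > 2.389) ≈ 0.0085, so at α = 0.025 we reject H₀.

z = 2.3886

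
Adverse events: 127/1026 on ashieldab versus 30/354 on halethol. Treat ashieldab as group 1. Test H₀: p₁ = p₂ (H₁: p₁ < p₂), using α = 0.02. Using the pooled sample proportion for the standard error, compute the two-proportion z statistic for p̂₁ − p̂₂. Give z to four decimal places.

z = 1.9944

p̂₁ = 127/1026 ≈ 0.123782, p̂₂ = 30/354 ≈ 0.084746.
Pooled p̂ = (127+30)/(1026+354) = 157/1380 = 0.113768.
SE = √(0.100825 × 0.00379952) = 0.019573.
z = (0.123782 − 0.084746)/0.019573 = 0.039036/0.019573 = 1.9944.
p-value = P(Z < 1.994) ≈ 0.9769, so at α = 0.02 we fail to reject H₀.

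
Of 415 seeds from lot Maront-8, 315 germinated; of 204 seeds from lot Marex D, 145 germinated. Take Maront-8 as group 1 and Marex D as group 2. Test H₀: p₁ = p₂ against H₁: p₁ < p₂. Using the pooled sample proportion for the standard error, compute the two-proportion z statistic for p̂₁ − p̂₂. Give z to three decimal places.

p̂₁ = 315/415 = 0.75904, p̂₂ = 145/204 = 0.71078.
Pooled p̂ = (315+145)/(415+204) = 460/619 = 0.74313.
SE = √(0.190886 × 0.0073116) = 0.03736.
z = (0.75904 − 0.71078)/0.03736 = 0.04826/0.03736 = 1.292.
p-value = P(Z < 1.292) ≈ 0.9017.

z = 1.292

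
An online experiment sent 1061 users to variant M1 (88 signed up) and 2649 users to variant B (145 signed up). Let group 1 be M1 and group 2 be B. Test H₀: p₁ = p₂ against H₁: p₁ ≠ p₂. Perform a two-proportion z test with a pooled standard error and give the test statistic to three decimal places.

z = 3.200

p̂₁ = 88/1061 = 0.082941, p̂₂ = 145/2649 = 0.054738.
Pooled p̂ = (88+145)/(1061+2649) = 233/3710 = 0.062803.
SE = √(p̂(1−p̂)(1/n₁+1/n₂)) = √(0.062803·0.937197·0.00132001) = √(7.76943e-05) = 0.008814.
z = (0.082941 − 0.054738)/0.008814 = 0.028203/0.008814 = 3.200.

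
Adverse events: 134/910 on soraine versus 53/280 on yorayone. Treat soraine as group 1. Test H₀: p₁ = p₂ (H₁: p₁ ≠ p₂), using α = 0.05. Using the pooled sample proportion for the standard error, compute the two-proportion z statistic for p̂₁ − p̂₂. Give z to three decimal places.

z = -1.690

p̂₁ = 134/910 ≈ 0.14725, p̂₂ = 53/280 ≈ 0.18929.
Pooled p̂ = (134+53)/(910+280) = 187/1190 = 0.15714.
SE = √(p̂(1−p̂)(1/n₁+1/n₂)) = √(0.15714·0.84286·0.00467033) = √(0.00061858) = 0.02487.
z = (0.14725 − 0.18929)/0.02487 = -0.04204/0.02487 = -1.690.
p-value = 2·P(Z > 1.690) ≈ 0.0910, so at α = 0.05 we fail to reject H₀.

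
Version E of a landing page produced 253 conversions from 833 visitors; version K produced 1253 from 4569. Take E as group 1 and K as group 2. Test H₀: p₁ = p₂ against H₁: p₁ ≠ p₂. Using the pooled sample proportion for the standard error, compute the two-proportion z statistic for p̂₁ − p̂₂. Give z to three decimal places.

z = 1.745

p̂₁ = 253/833 = 0.30372, p̂₂ = 1253/4569 = 0.27424.
Pooled p̂ = (253+1253)/(833+4569) = 1506/5402 = 0.27879.
SE = √(p̂(1−p̂)(1/n₁+1/n₂)) = √(0.27879·0.72121·0.00141935) = √(0.00028538) = 0.01689.
z = (0.30372 − 0.27424)/0.01689 = 0.02948/0.01689 = 1.745.
p-value = 2·P(Z > 1.745) ≈ 0.0809.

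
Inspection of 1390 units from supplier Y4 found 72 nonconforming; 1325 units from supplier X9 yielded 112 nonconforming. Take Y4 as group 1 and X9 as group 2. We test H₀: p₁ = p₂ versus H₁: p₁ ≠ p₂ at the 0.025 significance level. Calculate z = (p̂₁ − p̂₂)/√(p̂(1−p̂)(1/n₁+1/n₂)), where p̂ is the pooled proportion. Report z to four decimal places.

p̂₁ = 72/1390 = 0.0517986, p̂₂ = 112/1325 = 0.0845283.
Pooled p̂ = (72+112)/(1390+1325) = 184/2715 = 0.0677716.
SE = √(0.0631786 × 0.00147414) = 0.0096506.
z = (0.0517986 − 0.0845283)/0.0096506 = -0.0327297/0.0096506 = -3.3915.
Two-sided p-value ≈ 2·Φ(−3.391) = 0.0007, so at α = 0.025 we reject H₀.

z = -3.3915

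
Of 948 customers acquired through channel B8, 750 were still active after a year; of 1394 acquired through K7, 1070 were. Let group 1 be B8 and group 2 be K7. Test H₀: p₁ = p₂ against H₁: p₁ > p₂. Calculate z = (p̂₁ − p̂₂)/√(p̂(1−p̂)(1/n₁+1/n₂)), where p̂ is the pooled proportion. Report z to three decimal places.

p̂₁ = 750/948 = 0.79114, p̂₂ = 1070/1394 = 0.76758.
Pooled p̂ = (750+1070)/(948+1394) = 1820/2342 = 0.77711.
SE = √(0.173208 × 0.00177221) = 0.01752.
z = (0.79114 − 0.76758)/0.01752 = 0.02356/0.01752 = 1.345.

z = 1.345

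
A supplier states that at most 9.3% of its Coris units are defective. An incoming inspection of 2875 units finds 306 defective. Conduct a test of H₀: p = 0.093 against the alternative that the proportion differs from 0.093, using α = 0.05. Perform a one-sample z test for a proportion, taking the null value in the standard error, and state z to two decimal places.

p̂ = 306/2875 = 0.1064.
Under H₀, SE = √(0.093·0.907/2875) = √(2.93395e-05) = 0.0054.
z = (0.1064 − 0.093)/0.0054 = 0.0134/0.0054 = 2.48.
p-value = 2·P(Z > 2.480) ≈ 0.0131, so at α = 0.05 we reject H₀.

z = 2.48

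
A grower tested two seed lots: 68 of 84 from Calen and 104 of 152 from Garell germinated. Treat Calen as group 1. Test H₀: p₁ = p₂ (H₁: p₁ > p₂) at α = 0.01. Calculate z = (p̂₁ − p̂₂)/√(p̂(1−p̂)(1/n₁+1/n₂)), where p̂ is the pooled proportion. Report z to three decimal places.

p̂₁ = 68/84 ≈ 0.80952, p̂₂ = 104/152 ≈ 0.68421.
Pooled p̂ = (68+104)/(84+152) = 172/236 = 0.72881.
SE = √(p̂(1−p̂)(1/n₁+1/n₂)) = √(0.72881·0.27119·0.0184837) = √(0.0036532) = 0.06044.
z = (0.80952 − 0.68421)/0.06044 = 0.12531/0.06044 = 2.073.
p-value = P(Z > 2.073) ≈ 0.0191; since p > α = 0.01, fail to reject H₀.

z = 2.073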